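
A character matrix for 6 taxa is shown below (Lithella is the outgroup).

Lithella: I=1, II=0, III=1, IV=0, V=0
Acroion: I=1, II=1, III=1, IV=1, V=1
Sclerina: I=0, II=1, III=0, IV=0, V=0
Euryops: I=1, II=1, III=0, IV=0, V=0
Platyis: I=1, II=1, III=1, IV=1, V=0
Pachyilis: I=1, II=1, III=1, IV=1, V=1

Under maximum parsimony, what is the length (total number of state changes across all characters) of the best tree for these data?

5

Character polarity is set by the outgroup: the derived state is whichever differs from the outgroup's state, so for I, III the derived state is '0', and for the remaining characters it is '1'.
I: derived state '0' in Sclerina only — an autapomorphy, so it tells us nothing about relationships among taxa.
All ingroup taxa share the derived state '1' for II; it defines the ingroup but does not resolve relationships within it.
Only Euryops and Sclerina show the derived state '0' for III, supporting them as a clade.
Only Acroion, Pachyilis, and Platyis show the derived state '1' for IV, supporting them as a clade.
V: derived state '1' in Acroion and Pachyilis only — synapomorphy for {Acroion, Pachyilis}.
Most parsimonious ingroup topology: (((Acroion,Pachyilis),Platyis),(Sclerina,Euryops)).
Changes per character on this tree: I: 1; II: 1; III: 1; IV: 1; V: 1.
Total = 5.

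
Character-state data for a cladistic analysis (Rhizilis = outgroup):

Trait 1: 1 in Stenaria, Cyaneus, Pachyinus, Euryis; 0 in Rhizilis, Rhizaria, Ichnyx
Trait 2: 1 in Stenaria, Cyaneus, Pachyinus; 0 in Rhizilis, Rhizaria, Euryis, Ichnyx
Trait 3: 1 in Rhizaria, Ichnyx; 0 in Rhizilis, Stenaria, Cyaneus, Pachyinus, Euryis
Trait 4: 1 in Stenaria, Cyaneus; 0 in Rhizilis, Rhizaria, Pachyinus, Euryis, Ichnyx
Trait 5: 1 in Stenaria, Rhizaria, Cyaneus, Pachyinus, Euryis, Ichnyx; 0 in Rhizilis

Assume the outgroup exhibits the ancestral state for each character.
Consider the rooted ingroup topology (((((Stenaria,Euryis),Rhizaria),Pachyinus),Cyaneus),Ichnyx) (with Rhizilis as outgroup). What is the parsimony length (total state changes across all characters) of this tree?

10

Map each character onto (((((Stenaria,Euryis),Rhizaria),Pachyinus),Cyaneus),Ichnyx) (rooted by Rhizilis) and count the minimum state changes it requires (Fitch parsimony):
Trait 1: 2; Trait 2: 3; Trait 3: 2; Trait 4: 2; Trait 5: 1.
Total tree length = 10.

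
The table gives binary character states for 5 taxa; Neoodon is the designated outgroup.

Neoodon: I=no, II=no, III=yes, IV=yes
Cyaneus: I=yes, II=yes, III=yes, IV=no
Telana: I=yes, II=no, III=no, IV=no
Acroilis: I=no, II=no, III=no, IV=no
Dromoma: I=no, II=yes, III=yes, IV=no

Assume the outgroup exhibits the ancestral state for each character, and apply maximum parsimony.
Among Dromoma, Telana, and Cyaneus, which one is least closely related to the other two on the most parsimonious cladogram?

Telana

Character polarity is set by the outgroup: the derived state is whichever differs from the outgroup's state, so for III, IV the derived state is 'no', and for the remaining characters it is 'yes'.
I (state 'yes') occurs in Cyaneus and Telana but conflicts with the nesting implied by the other characters — most parsimoniously interpreted as homoplasy.
II (derived state 'yes') is shared by Cyaneus and Dromoma — a synapomorphy uniting that clade.
Only Acroilis and Telana show the derived state 'no' for III, supporting them as a clade.
All ingroup taxa share the derived state 'no' for IV; it defines the ingroup but does not resolve relationships within it.
Most parsimonious ingroup topology: ((Cyaneus,Dromoma),(Telana,Acroilis)).
Cyaneus and Dromoma share a more recent common ancestor with each other than either does with Telana, so Telana is the least closely related of the three.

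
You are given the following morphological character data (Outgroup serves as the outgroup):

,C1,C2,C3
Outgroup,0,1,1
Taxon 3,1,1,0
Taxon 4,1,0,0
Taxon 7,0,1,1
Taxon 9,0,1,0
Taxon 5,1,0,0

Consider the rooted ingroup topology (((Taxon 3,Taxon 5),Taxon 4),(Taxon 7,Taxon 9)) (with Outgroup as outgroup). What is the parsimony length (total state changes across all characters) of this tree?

Map each character onto (((Taxon 3,Taxon 5),Taxon 4),(Taxon 7,Taxon 9)) (rooted by Outgroup) and count the minimum state changes it requires (Fitch parsimony):
C1: 1; C2: 2; C3: 2.
Total tree length = 5.

5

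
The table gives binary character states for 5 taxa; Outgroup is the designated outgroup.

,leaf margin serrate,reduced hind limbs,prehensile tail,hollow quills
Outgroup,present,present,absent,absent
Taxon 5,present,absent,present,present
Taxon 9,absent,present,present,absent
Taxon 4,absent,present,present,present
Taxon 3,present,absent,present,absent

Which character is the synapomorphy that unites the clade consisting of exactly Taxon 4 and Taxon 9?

Character polarity is set by the outgroup: the derived state is whichever differs from the outgroup's state, so for leaf margin serrate, reduced hind limbs the derived state is 'absent', and for the remaining characters it is 'present'.
leaf margin serrate: derived state 'absent' in Taxon 4 and Taxon 9 only — synapomorphy for {Taxon 4, Taxon 9}.
reduced hind limbs (derived state 'absent') is shared by Taxon 3 and Taxon 5 — a synapomorphy uniting that clade.
prehensile tail (derived state 'present') is shared by all ingroup taxa — unites the whole ingroup.
hollow quills (state 'present') occurs in Taxon 4 and Taxon 5 but conflicts with the nesting implied by the other characters — most parsimoniously interpreted as homoplasy.
Most parsimonious ingroup topology: ((Taxon 5,Taxon 3),(Taxon 9,Taxon 4)).
The clade {Taxon 4, Taxon 9} is supported by leaf margin serrate: its derived state 'absent' occurs in exactly those taxa and in no other taxon (including the outgroup).

leaf margin serrate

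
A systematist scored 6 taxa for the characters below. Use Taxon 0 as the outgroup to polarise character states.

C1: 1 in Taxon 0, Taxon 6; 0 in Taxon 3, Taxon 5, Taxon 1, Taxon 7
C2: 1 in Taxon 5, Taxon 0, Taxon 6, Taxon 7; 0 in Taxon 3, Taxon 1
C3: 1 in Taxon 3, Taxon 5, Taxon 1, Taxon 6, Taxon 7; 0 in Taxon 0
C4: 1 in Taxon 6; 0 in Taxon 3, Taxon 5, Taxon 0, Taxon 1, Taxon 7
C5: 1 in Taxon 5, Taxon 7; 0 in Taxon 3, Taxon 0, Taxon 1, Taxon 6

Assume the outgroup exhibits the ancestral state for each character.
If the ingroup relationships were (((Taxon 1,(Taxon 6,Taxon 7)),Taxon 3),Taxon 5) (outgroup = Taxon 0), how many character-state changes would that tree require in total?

Map each character onto (((Taxon 1,(Taxon 6,Taxon 7)),Taxon 3),Taxon 5) (rooted by Taxon 0) and count the minimum state changes it requires (Fitch parsimony):
C1: 2; C2: 2; C3: 1; C4: 1; C5: 2.
Total tree length = 8.

8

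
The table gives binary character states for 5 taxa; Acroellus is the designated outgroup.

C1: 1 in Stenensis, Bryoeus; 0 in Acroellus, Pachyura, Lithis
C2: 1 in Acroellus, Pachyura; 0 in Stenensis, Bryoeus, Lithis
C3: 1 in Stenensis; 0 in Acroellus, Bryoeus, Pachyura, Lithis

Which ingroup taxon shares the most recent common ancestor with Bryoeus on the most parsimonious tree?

Character polarity is set by the outgroup: the derived state is whichever differs from the outgroup's state, so for C2 the derived state is '0', and for the remaining characters it is '1'.
C1: derived state '1' in Bryoeus and Stenensis only — synapomorphy for {Bryoeus, Stenensis}.
C2 (derived state '0') is shared by Bryoeus, Lithis, and Stenensis — a synapomorphy uniting that clade.
C3 (derived state '1') is unique to Stenensis (autapomorphy; uninformative for grouping).
Most parsimonious ingroup topology: (((Stenensis,Bryoeus),Lithis),Pachyura).
Bryoeus and Stenensis form a cherry on this tree, so they are sister taxa.

Stenensis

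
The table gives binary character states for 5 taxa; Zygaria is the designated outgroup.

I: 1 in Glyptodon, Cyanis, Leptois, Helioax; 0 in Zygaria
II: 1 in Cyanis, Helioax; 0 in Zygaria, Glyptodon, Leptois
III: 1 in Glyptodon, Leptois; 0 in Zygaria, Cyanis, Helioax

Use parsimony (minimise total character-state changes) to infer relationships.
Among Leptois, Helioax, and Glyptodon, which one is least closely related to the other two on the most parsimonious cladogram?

Helioax

The outgroup has state '0' for every character, so '1' is the derived state throughout.
I (derived state '1') is shared by all ingroup taxa — unites the whole ingroup.
II (derived state '1') is shared by Cyanis and Helioax — a synapomorphy uniting that clade.
Only Glyptodon and Leptois show the derived state '1' for III, supporting them as a clade.
Most parsimonious ingroup topology: ((Glyptodon,Leptois),(Cyanis,Helioax)).
Leptois and Glyptodon share a more recent common ancestor with each other than either does with Helioax, so Helioax is the least closely related of the three.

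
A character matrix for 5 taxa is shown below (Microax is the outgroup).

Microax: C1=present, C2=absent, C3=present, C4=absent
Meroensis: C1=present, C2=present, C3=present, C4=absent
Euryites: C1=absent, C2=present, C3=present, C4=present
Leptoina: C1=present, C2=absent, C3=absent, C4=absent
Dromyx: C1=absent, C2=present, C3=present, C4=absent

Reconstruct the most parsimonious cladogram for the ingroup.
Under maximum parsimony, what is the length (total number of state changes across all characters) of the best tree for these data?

4

Character polarity is set by the outgroup: the derived state is whichever differs from the outgroup's state, so for C1, C3 the derived state is 'absent', and for the remaining characters it is 'present'.
C1 (derived state 'absent') is shared by Dromyx and Euryites — a synapomorphy uniting that clade.
C2: derived state 'present' in Dromyx, Euryites, and Meroensis only — synapomorphy for {Dromyx, Euryites, Meroensis}.
C3: derived state 'absent' in Leptoina only — an autapomorphy, so it tells us nothing about relationships among taxa.
C4 (derived state 'present') is unique to Euryites (autapomorphy; uninformative for grouping).
Most parsimonious ingroup topology: ((Meroensis,(Euryites,Dromyx)),Leptoina).
Changes per character on this tree: C1: 1; C2: 1; C3: 1; C4: 1.
Total = 4.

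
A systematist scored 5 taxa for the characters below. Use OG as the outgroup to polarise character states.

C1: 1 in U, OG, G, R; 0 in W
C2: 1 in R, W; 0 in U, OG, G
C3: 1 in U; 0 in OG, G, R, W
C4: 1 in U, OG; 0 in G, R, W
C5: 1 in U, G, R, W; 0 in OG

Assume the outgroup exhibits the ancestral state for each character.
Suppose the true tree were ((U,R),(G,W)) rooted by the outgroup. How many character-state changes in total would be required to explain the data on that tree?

7

Map each character onto ((U,R),(G,W)) (rooted by OG) and count the minimum state changes it requires (Fitch parsimony):
C1: 1; C2: 2; C3: 1; C4: 2; C5: 1.
Total tree length = 7.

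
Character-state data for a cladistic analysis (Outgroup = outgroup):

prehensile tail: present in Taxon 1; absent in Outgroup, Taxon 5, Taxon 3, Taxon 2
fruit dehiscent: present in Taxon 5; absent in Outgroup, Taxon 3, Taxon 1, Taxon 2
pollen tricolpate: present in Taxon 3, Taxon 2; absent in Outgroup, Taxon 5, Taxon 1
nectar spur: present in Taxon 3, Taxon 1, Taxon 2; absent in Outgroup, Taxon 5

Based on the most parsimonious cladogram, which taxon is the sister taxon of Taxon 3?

The outgroup has state 'absent' for every character, so 'present' is the derived state throughout.
prehensile tail (derived state 'present') is unique to Taxon 1 (autapomorphy; uninformative for grouping).
fruit dehiscent: derived state 'present' in Taxon 5 only — an autapomorphy, so it tells us nothing about relationships among taxa.
pollen tricolpate (derived state 'present') is shared by Taxon 2 and Taxon 3 — a synapomorphy uniting that clade.
Only Taxon 1, Taxon 2, and Taxon 3 show the derived state 'present' for nectar spur, supporting them as a clade.
Most parsimonious ingroup topology: (Taxon 5,((Taxon 3,Taxon 2),Taxon 1)).
Taxon 3 and Taxon 2 form a cherry on this tree, so they are sister taxa.

Taxon 2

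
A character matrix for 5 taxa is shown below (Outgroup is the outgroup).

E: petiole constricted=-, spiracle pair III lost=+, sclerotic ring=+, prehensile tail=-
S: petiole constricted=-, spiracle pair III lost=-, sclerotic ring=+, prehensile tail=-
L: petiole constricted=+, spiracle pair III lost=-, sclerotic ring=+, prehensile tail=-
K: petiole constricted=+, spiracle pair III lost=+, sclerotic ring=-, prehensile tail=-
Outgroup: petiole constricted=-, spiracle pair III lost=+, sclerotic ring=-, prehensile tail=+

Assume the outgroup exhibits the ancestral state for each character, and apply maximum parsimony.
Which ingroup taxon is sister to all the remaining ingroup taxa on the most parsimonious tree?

Character polarity is set by the outgroup: the derived state is whichever differs from the outgroup's state, so for spiracle pair III lost, prehensile tail the derived state is '-', and for the remaining characters it is '+'.
petiole constricted groups K and L, which is incompatible with the clades supported by the remaining characters; treating it as convergent (homoplasy) costs fewer steps than any alternative tree.
spiracle pair III lost: derived state '-' in L and S only — synapomorphy for {L, S}.
Only E, L, and S show the derived state '+' for sclerotic ring, supporting them as a clade.
prehensile tail (derived state '-') is shared by all ingroup taxa — unites the whole ingroup.
Most parsimonious ingroup topology: ((E,(S,L)),K).
K is sister to the clade containing all other ingroup taxa, so it is the earliest-diverging (most basal) ingroup lineage.

K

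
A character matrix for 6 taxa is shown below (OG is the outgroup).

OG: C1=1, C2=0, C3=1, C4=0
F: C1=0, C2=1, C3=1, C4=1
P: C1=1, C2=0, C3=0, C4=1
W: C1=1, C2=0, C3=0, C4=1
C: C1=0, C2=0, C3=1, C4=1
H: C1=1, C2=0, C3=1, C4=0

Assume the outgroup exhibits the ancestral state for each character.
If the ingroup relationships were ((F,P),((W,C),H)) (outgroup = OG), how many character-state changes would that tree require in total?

Map each character onto ((F,P),((W,C),H)) (rooted by OG) and count the minimum state changes it requires (Fitch parsimony):
C1: 2; C2: 1; C3: 2; C4: 2.
Total tree length = 7.

7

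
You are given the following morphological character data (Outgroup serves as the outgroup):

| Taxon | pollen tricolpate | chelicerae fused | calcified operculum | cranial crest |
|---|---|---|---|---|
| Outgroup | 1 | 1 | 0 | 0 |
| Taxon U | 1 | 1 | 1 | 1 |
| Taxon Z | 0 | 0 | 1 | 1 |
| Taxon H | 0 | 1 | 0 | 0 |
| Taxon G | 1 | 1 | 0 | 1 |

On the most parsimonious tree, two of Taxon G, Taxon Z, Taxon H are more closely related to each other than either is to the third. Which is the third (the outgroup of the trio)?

Character polarity is set by the outgroup: the derived state is whichever differs from the outgroup's state, so for pollen tricolpate, chelicerae fused the derived state is '0', and for the remaining characters it is '1'.
pollen tricolpate groups Taxon H and Taxon Z, which is incompatible with the clades supported by the remaining characters; treating it as convergent (homoplasy) costs fewer steps than any alternative tree.
chelicerae fused (derived state '0') is unique to Taxon Z (autapomorphy; uninformative for grouping).
calcified operculum: derived state '1' in Taxon U and Taxon Z only — synapomorphy for {Taxon U, Taxon Z}.
cranial crest: derived state '1' in Taxon G, Taxon U, and Taxon Z only — synapomorphy for {Taxon G, Taxon U, Taxon Z}.
Most parsimonious ingroup topology: (((Taxon U,Taxon Z),Taxon G),Taxon H).
Taxon G and Taxon Z share a more recent common ancestor with each other than either does with Taxon H, so Taxon H is the least closely related of the three.

Taxon H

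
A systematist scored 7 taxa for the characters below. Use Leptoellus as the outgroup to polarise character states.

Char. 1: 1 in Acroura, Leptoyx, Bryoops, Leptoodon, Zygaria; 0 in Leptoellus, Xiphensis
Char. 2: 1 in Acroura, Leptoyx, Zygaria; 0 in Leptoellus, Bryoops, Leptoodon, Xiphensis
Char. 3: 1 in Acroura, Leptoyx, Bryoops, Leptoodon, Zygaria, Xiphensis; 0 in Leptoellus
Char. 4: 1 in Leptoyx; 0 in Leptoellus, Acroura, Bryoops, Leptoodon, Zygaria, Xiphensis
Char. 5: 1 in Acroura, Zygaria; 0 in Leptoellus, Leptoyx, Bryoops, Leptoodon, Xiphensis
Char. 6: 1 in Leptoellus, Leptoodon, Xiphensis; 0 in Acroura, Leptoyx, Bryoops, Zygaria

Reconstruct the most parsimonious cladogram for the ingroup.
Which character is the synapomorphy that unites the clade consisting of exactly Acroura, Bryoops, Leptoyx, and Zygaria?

Char. 6

Character polarity is set by the outgroup: the derived state is whichever differs from the outgroup's state, so for Char. 6 the derived state is '0', and for the remaining characters it is '1'.
Only Acroura, Bryoops, Leptoodon, Leptoyx, and Zygaria show the derived state '1' for Char. 1, supporting them as a clade.
Only Acroura, Leptoyx, and Zygaria show the derived state '1' for Char. 2, supporting them as a clade.
Char. 3 (derived state '1') is shared by all ingroup taxa — unites the whole ingroup.
Char. 4: derived state '1' in Leptoyx only — an autapomorphy, so it tells us nothing about relationships among taxa.
Char. 5: derived state '1' in Acroura and Zygaria only — synapomorphy for {Acroura, Zygaria}.
Char. 6: derived state '0' in Acroura, Bryoops, Leptoyx, and Zygaria only — synapomorphy for {Acroura, Bryoops, Leptoyx, Zygaria}.
Most parsimonious ingroup topology: (((((Acroura,Zygaria),Leptoyx),Bryoops),Leptoodon),Xiphensis).
The clade {Acroura, Bryoops, Leptoyx, Zygaria} is supported by Char. 6: its derived state '0' occurs in exactly those taxa and in no other taxon (including the outgroup).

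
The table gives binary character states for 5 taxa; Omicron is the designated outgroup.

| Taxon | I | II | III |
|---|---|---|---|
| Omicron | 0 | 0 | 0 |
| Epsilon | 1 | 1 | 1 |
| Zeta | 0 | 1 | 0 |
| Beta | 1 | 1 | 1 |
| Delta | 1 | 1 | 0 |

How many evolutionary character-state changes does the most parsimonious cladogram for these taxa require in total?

3

The outgroup has state '0' for every character, so '1' is the derived state throughout.
I (derived state '1') is shared by Beta, Delta, and Epsilon — a synapomorphy uniting that clade.
All ingroup taxa share the derived state '1' for II; it defines the ingroup but does not resolve relationships within it.
III (derived state '1') is shared by Beta and Epsilon — a synapomorphy uniting that clade.
Most parsimonious ingroup topology: (((Epsilon,Beta),Delta),Zeta).
Changes per character on this tree: I: 1; II: 1; III: 1.
Total = 3.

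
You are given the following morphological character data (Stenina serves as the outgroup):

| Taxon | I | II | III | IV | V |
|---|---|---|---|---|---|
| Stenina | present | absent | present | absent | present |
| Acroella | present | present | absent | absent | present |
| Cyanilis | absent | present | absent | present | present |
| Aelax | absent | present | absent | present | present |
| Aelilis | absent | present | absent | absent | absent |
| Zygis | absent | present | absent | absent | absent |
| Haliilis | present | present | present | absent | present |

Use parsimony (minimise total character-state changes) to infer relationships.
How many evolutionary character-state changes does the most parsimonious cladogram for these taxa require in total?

5

Character polarity is set by the outgroup: the derived state is whichever differs from the outgroup's state, so for I, III, V the derived state is 'absent', and for the remaining characters it is 'present'.
Only Aelax, Aelilis, Cyanilis, and Zygis show the derived state 'absent' for I, supporting them as a clade.
II (derived state 'present') is shared by all ingroup taxa — unites the whole ingroup.
III (derived state 'absent') is shared by Acroella, Aelax, Aelilis, Cyanilis, and Zygis — a synapomorphy uniting that clade.
IV: derived state 'present' in Aelax and Cyanilis only — synapomorphy for {Aelax, Cyanilis}.
V: derived state 'absent' in Aelilis and Zygis only — synapomorphy for {Aelilis, Zygis}.
Most parsimonious ingroup topology: ((Acroella,((Cyanilis,Aelax),(Aelilis,Zygis))),Haliilis).
Changes per character on this tree: I: 1; II: 1; III: 1; IV: 1; V: 1.
Total = 5.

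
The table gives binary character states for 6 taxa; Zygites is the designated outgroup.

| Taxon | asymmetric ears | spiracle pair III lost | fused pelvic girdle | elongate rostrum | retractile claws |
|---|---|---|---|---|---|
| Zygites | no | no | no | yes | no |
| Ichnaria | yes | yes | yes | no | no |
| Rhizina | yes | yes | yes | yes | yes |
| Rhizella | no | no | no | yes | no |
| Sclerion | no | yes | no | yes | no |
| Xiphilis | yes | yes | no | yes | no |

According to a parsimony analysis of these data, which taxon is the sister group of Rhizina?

Ichnaria

Character polarity is set by the outgroup: the derived state is whichever differs from the outgroup's state, so for elongate rostrum the derived state is 'no', and for the remaining characters it is 'yes'.
asymmetric ears (derived state 'yes') is shared by Ichnaria, Rhizina, and Xiphilis — a synapomorphy uniting that clade.
spiracle pair III lost: derived state 'yes' in Ichnaria, Rhizina, Sclerion, and Xiphilis only — synapomorphy for {Ichnaria, Rhizina, Sclerion, Xiphilis}.
fused pelvic girdle: derived state 'yes' in Ichnaria and Rhizina only — synapomorphy for {Ichnaria, Rhizina}.
elongate rostrum (derived state 'no') is unique to Ichnaria (autapomorphy; uninformative for grouping).
retractile claws (derived state 'yes') is unique to Rhizina (autapomorphy; uninformative for grouping).
Most parsimonious ingroup topology: ((((Ichnaria,Rhizina),Xiphilis),Sclerion),Rhizella).
Rhizina and Ichnaria form a cherry on this tree, so they are sister taxa.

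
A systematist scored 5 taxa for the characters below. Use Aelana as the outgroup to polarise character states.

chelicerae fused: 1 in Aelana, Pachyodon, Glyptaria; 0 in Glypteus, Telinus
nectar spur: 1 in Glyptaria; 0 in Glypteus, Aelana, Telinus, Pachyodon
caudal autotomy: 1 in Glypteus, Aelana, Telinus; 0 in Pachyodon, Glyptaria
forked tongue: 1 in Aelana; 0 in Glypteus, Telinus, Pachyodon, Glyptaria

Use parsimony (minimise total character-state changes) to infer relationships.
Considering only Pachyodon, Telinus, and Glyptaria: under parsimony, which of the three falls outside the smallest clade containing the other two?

Telinus

Character polarity is set by the outgroup: the derived state is whichever differs from the outgroup's state, so for chelicerae fused, caudal autotomy, forked tongue the derived state is '0', and for the remaining characters it is '1'.
chelicerae fused: derived state '0' in Glypteus and Telinus only — synapomorphy for {Glypteus, Telinus}.
nectar spur (derived state '1') is unique to Glyptaria (autapomorphy; uninformative for grouping).
caudal autotomy (derived state '0') is shared by Glyptaria and Pachyodon — a synapomorphy uniting that clade.
All ingroup taxa share the derived state '0' for forked tongue; it defines the ingroup but does not resolve relationships within it.
Most parsimonious ingroup topology: ((Glyptaria,Pachyodon),(Telinus,Glypteus)).
Pachyodon and Glyptaria share a more recent common ancestor with each other than either does with Telinus, so Telinus is the least closely related of the three.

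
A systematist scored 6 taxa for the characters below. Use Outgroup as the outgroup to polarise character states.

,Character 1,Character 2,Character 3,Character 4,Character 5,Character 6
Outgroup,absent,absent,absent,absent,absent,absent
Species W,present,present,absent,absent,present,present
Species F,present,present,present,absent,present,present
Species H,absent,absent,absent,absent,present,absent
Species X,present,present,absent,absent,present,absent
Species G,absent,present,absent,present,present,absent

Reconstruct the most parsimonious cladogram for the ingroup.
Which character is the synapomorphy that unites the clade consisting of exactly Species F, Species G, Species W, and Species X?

The outgroup has state 'absent' for every character, so 'present' is the derived state throughout.
Character 1 (derived state 'present') is shared by Species F, Species W, and Species X — a synapomorphy uniting that clade.
Character 2: derived state 'present' in Species F, Species G, Species W, and Species X only — synapomorphy for {Species F, Species G, Species W, Species X}.
Character 3 (derived state 'present') is unique to Species F (autapomorphy; uninformative for grouping).
Character 4: derived state 'present' in Species G only — an autapomorphy, so it tells us nothing about relationships among taxa.
All ingroup taxa share the derived state 'present' for Character 5; it defines the ingroup but does not resolve relationships within it.
Only Species F and Species W show the derived state 'present' for Character 6, supporting them as a clade.
Most parsimonious ingroup topology: ((((Species W,Species F),Species X),Species G),Species H).
The clade {Species F, Species G, Species W, Species X} is supported by Character 2: its derived state 'present' occurs in exactly those taxa and in no other taxon (including the outgroup).

Character 2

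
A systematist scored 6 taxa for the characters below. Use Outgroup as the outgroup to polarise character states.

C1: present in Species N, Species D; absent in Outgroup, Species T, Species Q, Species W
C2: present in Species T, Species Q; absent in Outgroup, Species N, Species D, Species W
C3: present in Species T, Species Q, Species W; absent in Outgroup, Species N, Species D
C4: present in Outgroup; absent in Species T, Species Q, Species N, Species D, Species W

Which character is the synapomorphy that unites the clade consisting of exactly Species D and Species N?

C1

Character polarity is set by the outgroup: the derived state is whichever differs from the outgroup's state, so for C4 the derived state is 'absent', and for the remaining characters it is 'present'.
Only Species D and Species N show the derived state 'present' for C1, supporting them as a clade.
C2: derived state 'present' in Species Q and Species T only — synapomorphy for {Species Q, Species T}.
Only Species Q, Species T, and Species W show the derived state 'present' for C3, supporting them as a clade.
C4 (derived state 'absent') is shared by all ingroup taxa — unites the whole ingroup.
Most parsimonious ingroup topology: (((Species T,Species Q),Species W),(Species N,Species D)).
The clade {Species D, Species N} is supported by C1: its derived state 'present' occurs in exactly those taxa and in no other taxon (including the outgroup).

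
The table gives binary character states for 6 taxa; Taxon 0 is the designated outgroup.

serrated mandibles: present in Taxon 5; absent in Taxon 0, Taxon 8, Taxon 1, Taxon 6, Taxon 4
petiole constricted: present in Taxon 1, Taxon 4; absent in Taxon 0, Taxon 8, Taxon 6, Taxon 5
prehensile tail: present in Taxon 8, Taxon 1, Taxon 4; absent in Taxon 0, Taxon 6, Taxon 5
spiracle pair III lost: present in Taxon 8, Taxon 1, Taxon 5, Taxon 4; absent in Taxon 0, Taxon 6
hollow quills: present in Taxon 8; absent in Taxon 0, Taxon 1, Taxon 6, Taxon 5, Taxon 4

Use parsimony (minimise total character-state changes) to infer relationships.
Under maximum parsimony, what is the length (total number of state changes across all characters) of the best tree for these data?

5

The outgroup has state 'absent' for every character, so 'present' is the derived state throughout.
serrated mandibles: derived state 'present' in Taxon 5 only — an autapomorphy, so it tells us nothing about relationships among taxa.
Only Taxon 1 and Taxon 4 show the derived state 'present' for petiole constricted, supporting them as a clade.
prehensile tail (derived state 'present') is shared by Taxon 1, Taxon 4, and Taxon 8 — a synapomorphy uniting that clade.
spiracle pair III lost: derived state 'present' in Taxon 1, Taxon 4, Taxon 5, and Taxon 8 only — synapomorphy for {Taxon 1, Taxon 4, Taxon 5, Taxon 8}.
hollow quills: derived state 'present' in Taxon 8 only — an autapomorphy, so it tells us nothing about relationships among taxa.
Most parsimonious ingroup topology: (((Taxon 8,(Taxon 1,Taxon 4)),Taxon 5),Taxon 6).
Changes per character on this tree: serrated mandibles: 1; petiole constricted: 1; prehensile tail: 1; spiracle pair III lost: 1; hollow quills: 1.
Total = 5.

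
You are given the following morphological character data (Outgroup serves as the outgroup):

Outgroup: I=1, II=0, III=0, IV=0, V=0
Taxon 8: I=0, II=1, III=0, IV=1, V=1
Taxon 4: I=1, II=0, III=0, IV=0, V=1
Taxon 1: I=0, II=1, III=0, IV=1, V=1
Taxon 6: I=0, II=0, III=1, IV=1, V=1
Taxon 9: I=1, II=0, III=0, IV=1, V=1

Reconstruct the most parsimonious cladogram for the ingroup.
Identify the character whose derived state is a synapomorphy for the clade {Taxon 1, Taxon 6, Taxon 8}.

I

Character polarity is set by the outgroup: the derived state is whichever differs from the outgroup's state, so for I the derived state is '0', and for the remaining characters it is '1'.
Only Taxon 1, Taxon 6, and Taxon 8 show the derived state '0' for I, supporting them as a clade.
II: derived state '1' in Taxon 1 and Taxon 8 only — synapomorphy for {Taxon 1, Taxon 8}.
III: derived state '1' in Taxon 6 only — an autapomorphy, so it tells us nothing about relationships among taxa.
Only Taxon 1, Taxon 6, Taxon 8, and Taxon 9 show the derived state '1' for IV, supporting them as a clade.
All ingroup taxa share the derived state '1' for V; it defines the ingroup but does not resolve relationships within it.
Most parsimonious ingroup topology: ((((Taxon 8,Taxon 1),Taxon 6),Taxon 9),Taxon 4).
The clade {Taxon 1, Taxon 6, Taxon 8} is supported by I: its derived state '0' occurs in exactly those taxa and in no other taxon (including the outgroup).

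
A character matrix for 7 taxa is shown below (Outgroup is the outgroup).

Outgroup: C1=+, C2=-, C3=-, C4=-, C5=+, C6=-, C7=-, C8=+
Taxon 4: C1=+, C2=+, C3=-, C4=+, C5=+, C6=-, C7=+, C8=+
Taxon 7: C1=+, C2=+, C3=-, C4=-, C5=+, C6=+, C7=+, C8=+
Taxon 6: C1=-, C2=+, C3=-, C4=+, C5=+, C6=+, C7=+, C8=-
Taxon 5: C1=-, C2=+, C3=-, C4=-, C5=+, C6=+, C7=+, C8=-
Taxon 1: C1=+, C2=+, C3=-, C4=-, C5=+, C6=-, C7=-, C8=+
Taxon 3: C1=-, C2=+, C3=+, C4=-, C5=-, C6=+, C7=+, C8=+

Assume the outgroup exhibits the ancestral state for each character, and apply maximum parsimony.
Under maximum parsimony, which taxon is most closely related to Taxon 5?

Character polarity is set by the outgroup: the derived state is whichever differs from the outgroup's state, so for C1, C5, C8 the derived state is '-', and for the remaining characters it is '+'.
Only Taxon 3, Taxon 5, and Taxon 6 show the derived state '-' for C1, supporting them as a clade.
All ingroup taxa share the derived state '+' for C2; it defines the ingroup but does not resolve relationships within it.
C3 (derived state '+') is unique to Taxon 3 (autapomorphy; uninformative for grouping).
C4 groups Taxon 4 and Taxon 6, which is incompatible with the clades supported by the remaining characters; treating it as convergent (homoplasy) costs fewer steps than any alternative tree.
C5 (derived state '-') is unique to Taxon 3 (autapomorphy; uninformative for grouping).
C6 (derived state '+') is shared by Taxon 3, Taxon 5, Taxon 6, and Taxon 7 — a synapomorphy uniting that clade.
C7: derived state '+' in Taxon 3, Taxon 4, Taxon 5, Taxon 6, and Taxon 7 only — synapomorphy for {Taxon 3, Taxon 4, Taxon 5, Taxon 6, Taxon 7}.
C8: derived state '-' in Taxon 5 and Taxon 6 only — synapomorphy for {Taxon 5, Taxon 6}.
Most parsimonious ingroup topology: ((Taxon 4,(Taxon 7,((Taxon 6,Taxon 5),Taxon 3))),Taxon 1).
Taxon 5 and Taxon 6 form a cherry on this tree, so they are sister taxa.

Taxon 6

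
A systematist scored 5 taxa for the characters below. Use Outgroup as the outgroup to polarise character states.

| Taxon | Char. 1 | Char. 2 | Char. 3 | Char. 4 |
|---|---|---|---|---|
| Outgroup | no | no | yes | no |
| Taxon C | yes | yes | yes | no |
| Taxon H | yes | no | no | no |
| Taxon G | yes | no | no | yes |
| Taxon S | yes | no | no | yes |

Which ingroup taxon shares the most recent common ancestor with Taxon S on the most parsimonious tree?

Taxon G

Character polarity is set by the outgroup: the derived state is whichever differs from the outgroup's state, so for Char. 3 the derived state is 'no', and for the remaining characters it is 'yes'.
All ingroup taxa share the derived state 'yes' for Char. 1; it defines the ingroup but does not resolve relationships within it.
Char. 2 (derived state 'yes') is unique to Taxon C (autapomorphy; uninformative for grouping).
Only Taxon G, Taxon H, and Taxon S show the derived state 'no' for Char. 3, supporting them as a clade.
Only Taxon G and Taxon S show the derived state 'yes' for Char. 4, supporting them as a clade.
Most parsimonious ingroup topology: (Taxon C,(Taxon H,(Taxon G,Taxon S))).
Taxon S and Taxon G form a cherry on this tree, so they are sister taxa.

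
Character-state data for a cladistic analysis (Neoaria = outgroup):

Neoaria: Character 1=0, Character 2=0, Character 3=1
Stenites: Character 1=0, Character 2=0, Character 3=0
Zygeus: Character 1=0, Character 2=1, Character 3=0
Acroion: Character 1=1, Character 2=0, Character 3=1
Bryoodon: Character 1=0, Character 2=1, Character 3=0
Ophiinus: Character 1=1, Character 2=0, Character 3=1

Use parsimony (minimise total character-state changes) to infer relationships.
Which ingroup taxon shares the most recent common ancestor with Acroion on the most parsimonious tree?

Character polarity is set by the outgroup: the derived state is whichever differs from the outgroup's state, so for Character 3 the derived state is '0', and for the remaining characters it is '1'.
Character 1: derived state '1' in Acroion and Ophiinus only — synapomorphy for {Acroion, Ophiinus}.
Character 2: derived state '1' in Bryoodon and Zygeus only — synapomorphy for {Bryoodon, Zygeus}.
Character 3 (derived state '0') is shared by Bryoodon, Stenites, and Zygeus — a synapomorphy uniting that clade.
Most parsimonious ingroup topology: ((Stenites,(Zygeus,Bryoodon)),(Acroion,Ophiinus)).
Acroion and Ophiinus form a cherry on this tree, so they are sister taxa.

Ophiinus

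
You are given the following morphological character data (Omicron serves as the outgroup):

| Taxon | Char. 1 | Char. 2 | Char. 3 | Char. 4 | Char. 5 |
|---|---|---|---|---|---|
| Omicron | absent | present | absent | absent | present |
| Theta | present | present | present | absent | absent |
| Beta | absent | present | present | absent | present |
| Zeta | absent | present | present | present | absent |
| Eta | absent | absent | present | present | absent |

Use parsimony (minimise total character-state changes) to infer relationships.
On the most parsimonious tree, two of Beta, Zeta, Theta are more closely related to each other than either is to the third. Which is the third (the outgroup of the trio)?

Beta

Character polarity is set by the outgroup: the derived state is whichever differs from the outgroup's state, so for Char. 2, Char. 5 the derived state is 'absent', and for the remaining characters it is 'present'.
Char. 1: derived state 'present' in Theta only — an autapomorphy, so it tells us nothing about relationships among taxa.
Char. 2 (derived state 'absent') is unique to Eta (autapomorphy; uninformative for grouping).
Char. 3 (derived state 'present') is shared by all ingroup taxa — unites the whole ingroup.
Char. 4: derived state 'present' in Eta and Zeta only — synapomorphy for {Eta, Zeta}.
Char. 5 (derived state 'absent') is shared by Eta, Theta, and Zeta — a synapomorphy uniting that clade.
Most parsimonious ingroup topology: ((Theta,(Zeta,Eta)),Beta).
Zeta and Theta share a more recent common ancestor with each other than either does with Beta, so Beta is the least closely related of the three.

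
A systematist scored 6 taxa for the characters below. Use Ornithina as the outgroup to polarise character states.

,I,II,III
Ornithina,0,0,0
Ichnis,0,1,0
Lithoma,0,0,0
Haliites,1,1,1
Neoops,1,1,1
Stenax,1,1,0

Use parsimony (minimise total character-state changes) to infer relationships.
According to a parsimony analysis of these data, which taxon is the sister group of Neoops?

The outgroup has state '0' for every character, so '1' is the derived state throughout.
Only Haliites, Neoops, and Stenax show the derived state '1' for I, supporting them as a clade.
II: derived state '1' in Haliites, Ichnis, Neoops, and Stenax only — synapomorphy for {Haliites, Ichnis, Neoops, Stenax}.
III (derived state '1') is shared by Haliites and Neoops — a synapomorphy uniting that clade.
Most parsimonious ingroup topology: ((Ichnis,((Haliites,Neoops),Stenax)),Lithoma).
Neoops and Haliites form a cherry on this tree, so they are sister taxa.

Haliites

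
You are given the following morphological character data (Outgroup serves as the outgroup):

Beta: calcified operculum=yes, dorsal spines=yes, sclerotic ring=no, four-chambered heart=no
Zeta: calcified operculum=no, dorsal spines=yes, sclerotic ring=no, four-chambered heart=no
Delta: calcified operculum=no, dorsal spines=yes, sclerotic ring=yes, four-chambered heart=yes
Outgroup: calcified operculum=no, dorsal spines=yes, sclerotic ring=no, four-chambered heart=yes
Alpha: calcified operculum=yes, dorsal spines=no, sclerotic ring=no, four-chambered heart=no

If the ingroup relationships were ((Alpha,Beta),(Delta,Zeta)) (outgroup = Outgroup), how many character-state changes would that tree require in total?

Map each character onto ((Alpha,Beta),(Delta,Zeta)) (rooted by Outgroup) and count the minimum state changes it requires (Fitch parsimony):
calcified operculum: 1; dorsal spines: 1; sclerotic ring: 1; four-chambered heart: 2.
Total tree length = 5.

5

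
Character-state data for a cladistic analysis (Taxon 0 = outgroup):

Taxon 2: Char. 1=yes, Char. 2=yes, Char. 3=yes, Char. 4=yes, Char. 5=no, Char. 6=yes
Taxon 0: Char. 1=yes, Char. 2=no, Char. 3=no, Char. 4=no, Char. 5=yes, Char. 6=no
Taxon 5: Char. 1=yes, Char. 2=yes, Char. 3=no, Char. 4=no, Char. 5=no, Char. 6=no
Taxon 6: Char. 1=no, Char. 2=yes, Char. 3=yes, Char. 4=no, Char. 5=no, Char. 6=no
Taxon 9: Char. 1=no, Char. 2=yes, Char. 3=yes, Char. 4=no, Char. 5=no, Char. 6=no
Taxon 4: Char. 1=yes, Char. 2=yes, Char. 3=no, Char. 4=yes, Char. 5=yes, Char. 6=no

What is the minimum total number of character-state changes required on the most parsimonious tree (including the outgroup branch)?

Character polarity is set by the outgroup: the derived state is whichever differs from the outgroup's state, so for Char. 1, Char. 5 the derived state is 'no', and for the remaining characters it is 'yes'.
Char. 1 (derived state 'no') is shared by Taxon 6 and Taxon 9 — a synapomorphy uniting that clade.
Char. 2 (derived state 'yes') is shared by all ingroup taxa — unites the whole ingroup.
Char. 3: derived state 'yes' in Taxon 2, Taxon 6, and Taxon 9 only — synapomorphy for {Taxon 2, Taxon 6, Taxon 9}.
Char. 4 groups Taxon 2 and Taxon 4, which is incompatible with the clades supported by the remaining characters; treating it as convergent (homoplasy) costs fewer steps than any alternative tree.
Char. 5: derived state 'no' in Taxon 2, Taxon 5, Taxon 6, and Taxon 9 only — synapomorphy for {Taxon 2, Taxon 5, Taxon 6, Taxon 9}.
Char. 6: derived state 'yes' in Taxon 2 only — an autapomorphy, so it tells us nothing about relationships among taxa.
Most parsimonious ingroup topology: ((((Taxon 6,Taxon 9),Taxon 2),Taxon 5),Taxon 4).
Changes per character on this tree: Char. 1: 1; Char. 2: 1; Char. 3: 1; Char. 4: 2; Char. 5: 1; Char. 6: 1.
Total = 7.

7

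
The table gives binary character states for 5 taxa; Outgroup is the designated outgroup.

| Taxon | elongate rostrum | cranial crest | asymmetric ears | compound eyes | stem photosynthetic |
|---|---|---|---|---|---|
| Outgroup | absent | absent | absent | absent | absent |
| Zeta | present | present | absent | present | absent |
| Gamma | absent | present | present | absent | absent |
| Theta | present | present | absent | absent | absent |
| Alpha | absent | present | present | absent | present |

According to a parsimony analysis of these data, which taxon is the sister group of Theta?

Zeta

The outgroup has state 'absent' for every character, so 'present' is the derived state throughout.
elongate rostrum (derived state 'present') is shared by Theta and Zeta — a synapomorphy uniting that clade.
All ingroup taxa share the derived state 'present' for cranial crest; it defines the ingroup but does not resolve relationships within it.
Only Alpha and Gamma show the derived state 'present' for asymmetric ears, supporting them as a clade.
compound eyes: derived state 'present' in Zeta only — an autapomorphy, so it tells us nothing about relationships among taxa.
stem photosynthetic (derived state 'present') is unique to Alpha (autapomorphy; uninformative for grouping).
Most parsimonious ingroup topology: ((Zeta,Theta),(Gamma,Alpha)).
Theta and Zeta form a cherry on this tree, so they are sister taxa.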